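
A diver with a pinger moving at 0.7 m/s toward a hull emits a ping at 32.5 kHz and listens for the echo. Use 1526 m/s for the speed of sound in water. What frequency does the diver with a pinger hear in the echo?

The hull receives the sound from a moving source: f₁ = f₀ · v/(v − v_e) = 32.5 × 1526/1525.3 ≈ 32.5 kHz.
On the return leg the diver with a pinger is a moving observer: f₂ = f₁ · (v + v_e)/v = 32.5 × 1526.7/1526 ≈ 32.5 kHz.
Equivalently f₂ = f₀ · (v + v_e)/(v − v_e).

32.5 kHz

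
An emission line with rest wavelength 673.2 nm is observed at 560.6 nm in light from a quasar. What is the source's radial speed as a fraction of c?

λ'/λ₀ = 0.8327 < 1 (blueshift), so the source is approaching.
λ'/λ₀ = √((1 − β)/(1 + β)) for an approaching source ⇒ β = (1 − r²)/(1 + r²) with r = λ'/λ₀.
β = (1 − 0.6935)/(1 + 0.6935) ≈ 0.181.

0.181c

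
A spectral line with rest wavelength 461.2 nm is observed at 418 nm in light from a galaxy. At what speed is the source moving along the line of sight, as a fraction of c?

λ'/λ₀ = 0.9063 < 1 (blueshift), so the source is approaching.
λ'/λ₀ = √((1 − β)/(1 + β)) for an approaching source ⇒ β = (1 − r²)/(1 + r²) with r = λ'/λ₀.
β = (1 − 0.8214)/(1 + 0.8214) ≈ 0.098.

0.098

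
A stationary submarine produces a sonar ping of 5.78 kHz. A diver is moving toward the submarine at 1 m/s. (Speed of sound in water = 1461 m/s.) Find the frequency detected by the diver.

5.78 kHz

Only the observer moves, toward the source, so f' = f · (v + v_o)/v.
f' = 5.78 × (1461 + 1)/1461 = 5.78 × 1462/1461 ≈ 5.78 kHz.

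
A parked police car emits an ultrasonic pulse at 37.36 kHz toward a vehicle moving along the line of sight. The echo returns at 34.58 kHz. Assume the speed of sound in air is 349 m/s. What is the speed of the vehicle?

Double Doppler shift off a moving reflector: f₂ = f₀ · (v + u)/(v − u) (u > 0 toward emitter).
Rearranging, u = v · (f₂ − f₀)/(f₂ + f₀) = 349 × -2.78/71.94 ≈ -13.5 m/s.
So the vehicle is moving at 13.5 m/s away from the emitter.

13.5 m/s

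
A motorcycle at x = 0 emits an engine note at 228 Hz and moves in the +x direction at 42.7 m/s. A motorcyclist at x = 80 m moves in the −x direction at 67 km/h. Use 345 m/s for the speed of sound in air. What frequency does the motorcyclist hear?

67 km/h = 18.61 m/s.
The observer lies on the +x side, so the source is heading toward the observer and the observer is heading toward the source.
General Doppler shift: f' = f · (v + v_o)/(v − v_s).
f' = 228 × (345 + 18.61)/(345 − 42.7) = 228 × 363.61/302.3 ≈ 274 Hz.

274 Hz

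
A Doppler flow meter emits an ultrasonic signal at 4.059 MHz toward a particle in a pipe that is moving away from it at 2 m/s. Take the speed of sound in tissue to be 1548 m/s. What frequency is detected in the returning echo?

4.049 MHz

The particle in a pipe first receives the wave as a moving observer: f₁ = f₀ · (v − u)/v = 4.059 × (1548 − 2)/1548 ≈ 4.054 MHz.
On reflection it acts as a source moving away from the stationary detector: f₂ = f₁ · v/(v + u) = 4.054 × 1548/1550 ≈ 4.049 MHz.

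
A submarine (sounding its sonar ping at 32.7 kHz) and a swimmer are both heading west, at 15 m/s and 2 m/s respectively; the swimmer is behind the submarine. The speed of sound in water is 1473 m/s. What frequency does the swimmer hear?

32.4 kHz

The swimmer is behind, so the submarine is moving away from it while the swimmer is moving toward the submarine.
Both move, so f' = f · (v + v_o)/(v + v_s).
f' = 32.7 × (1473 + 2)/(1473 + 15) = 32.7 × 1475/1488 ≈ 32.4 kHz.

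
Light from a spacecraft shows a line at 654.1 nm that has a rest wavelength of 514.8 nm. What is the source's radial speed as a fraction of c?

0.235

λ'/λ₀ = 1.2706 > 1 (redshift), so the source is receding.
λ'/λ₀ = √((1 + β)/(1 − β)) for a receding source ⇒ β = (r² − 1)/(r² + 1) with r = λ'/λ₀.
β = (1.6144 − 1)/(1.6144 + 1) ≈ 0.235.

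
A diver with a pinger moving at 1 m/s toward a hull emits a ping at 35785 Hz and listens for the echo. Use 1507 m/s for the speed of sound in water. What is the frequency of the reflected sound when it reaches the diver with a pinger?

35833 Hz

The hull receives the sound from a moving source: f₁ = f₀ · v/(v − v_e) = 35785 × 1507/1506 ≈ 35809 Hz.
On the return leg the diver with a pinger is a moving observer: f₂ = f₁ · (v + v_e)/v = 35809 × 1508/1507 ≈ 35833 Hz.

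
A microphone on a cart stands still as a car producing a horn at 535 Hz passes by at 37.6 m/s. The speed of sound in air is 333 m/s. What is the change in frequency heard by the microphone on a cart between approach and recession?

Approaching: f₁ = f · v/(v − v_s) = 535 × 333/295.4 ≈ 603 Hz.
Receding: f₂ = f · v/(v + v_s) = 535 × 333/370.6 ≈ 481 Hz.
Drop: f₁ − f₂ = 2f·v·v_s/(v² − v_s²) = 2 × 535 × 333 × 37.6/(333² − 37.6²) ≈ 122 Hz.

122 Hz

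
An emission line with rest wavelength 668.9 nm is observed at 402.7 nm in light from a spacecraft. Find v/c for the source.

0.468c

λ'/λ₀ = 0.6020 < 1 (blueshift), so the source is approaching.
λ'/λ₀ = √((1 − β)/(1 + β)) for an approaching source ⇒ β = (1 − r²)/(1 + r²) with r = λ'/λ₀.
β = (1 − 0.3624)/(1 + 0.3624) ≈ 0.468.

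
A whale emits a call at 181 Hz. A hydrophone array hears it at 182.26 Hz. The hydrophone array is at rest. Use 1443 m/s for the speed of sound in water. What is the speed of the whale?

f' > f, so the whale is approaching.
f' = f · v/(v − v_s) ⇒ v_s = v · |1 − f/f'|.
v_s = 1443 × |1 − 181/182.26| = 1443 × 0.006913 ≈ 10.0 m/s.

10.0 m/s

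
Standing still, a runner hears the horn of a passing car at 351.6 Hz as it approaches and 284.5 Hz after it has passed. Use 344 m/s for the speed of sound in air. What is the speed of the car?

f₁/f₂ = (v + v_s)/(v − v_s), so v_s = v · (f₁ − f₂)/(f₁ + f₂).
v_s = 344 × (351.6 − 284.5)/(351.6 + 284.5) = 344 × 67.1/636.1 ≈ 36 m/s.

36 m/s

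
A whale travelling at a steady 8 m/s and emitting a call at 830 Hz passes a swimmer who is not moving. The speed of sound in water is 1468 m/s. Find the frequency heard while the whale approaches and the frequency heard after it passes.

Approaching: f₁ = f · v/(v − v_s) = 830 × 1468/1460 ≈ 835 Hz.
Receding: f₂ = f · v/(v + v_s) = 830 × 1468/1476 ≈ 826 Hz.

835 Hz approaching; 826 Hz receding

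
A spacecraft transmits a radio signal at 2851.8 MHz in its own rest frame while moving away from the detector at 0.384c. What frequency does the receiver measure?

1902.6 MHz

Relativistic Doppler for frequency: f' = f₀ · √((1 − β)/(1 + β)).
f' = 2851.8 × √(0.6160/1.3840) = 2851.8 × 0.66715 ≈ 1902.6 MHz.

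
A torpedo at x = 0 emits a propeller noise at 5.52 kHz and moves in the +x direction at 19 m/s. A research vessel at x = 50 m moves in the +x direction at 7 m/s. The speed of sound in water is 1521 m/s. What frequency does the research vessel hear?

The observer lies on the +x side, so the source is heading toward the observer and the observer is heading away from the source.
General Doppler shift: f' = f · (v − v_o)/(v − v_s).
f' = 5.52 × (1521 − 7)/(1521 − 19) = 5.52 × 1514/1502 ≈ 5.56 kHz.

5.56 kHz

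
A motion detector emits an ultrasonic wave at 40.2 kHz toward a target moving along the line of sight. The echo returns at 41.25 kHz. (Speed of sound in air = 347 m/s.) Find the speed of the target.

Double Doppler shift off a moving reflector: f₂ = f₀ · (v + u)/(v − u) (u > 0 toward emitter).
Rearranging, u = v · (f₂ − f₀)/(f₂ + f₀) = 347 × 1.05/81.45 ≈ 4.5 m/s.
So the target is moving at 4.5 m/s toward the emitter.

4.5 m/s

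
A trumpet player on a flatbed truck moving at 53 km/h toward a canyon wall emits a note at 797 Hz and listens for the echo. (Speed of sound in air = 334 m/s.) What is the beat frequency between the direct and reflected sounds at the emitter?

74 Hz

53 km/h = 14.72 m/s.
The canyon wall receives the sound from a moving source: f₁ = f₀ · v/(v − v_e) = 797 × 334/319.28 ≈ 833.8 Hz.
On the return leg the trumpet player on a flatbed truck is a moving observer: f₂ = f₁ · (v + v_e)/v = 833.8 × 348.72/334 ≈ 870.5 Hz.
Equivalently f₂ = f₀ · (v + v_e)/(v − v_e).
Beat against the emitted tone: |f₂ − f₀| = 2v_e·f₀/(v − v_e) = 2 × 14.72 × 797/319.28 ≈ 74 Hz.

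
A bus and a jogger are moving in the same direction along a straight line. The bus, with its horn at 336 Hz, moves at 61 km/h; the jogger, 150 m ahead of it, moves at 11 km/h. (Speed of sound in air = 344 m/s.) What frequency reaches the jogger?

350 Hz

61 km/h = 16.94 m/s; 11 km/h = 3.056 m/s.
The jogger is ahead, so the bus is moving toward it while the jogger is moving away from the bus.
Both move, so f' = f · (v − v_o)/(v − v_s).
f' = 336 × (344 − 3.056)/(344 − 16.94) = 336 × 340.94/327.06 ≈ 350 Hz.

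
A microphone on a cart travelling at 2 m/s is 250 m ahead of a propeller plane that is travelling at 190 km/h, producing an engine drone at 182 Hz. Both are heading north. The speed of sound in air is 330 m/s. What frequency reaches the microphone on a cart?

190 km/h = 52.78 m/s.
The microphone on a cart is ahead, so the propeller plane is moving toward it while the microphone on a cart is moving away from the propeller plane.
Both move, so f' = f · (v − v_o)/(v − v_s).
f' = 182 × (330 − 2)/(330 − 52.78) = 182 × 328/277.22 ≈ 215 Hz.

215 Hz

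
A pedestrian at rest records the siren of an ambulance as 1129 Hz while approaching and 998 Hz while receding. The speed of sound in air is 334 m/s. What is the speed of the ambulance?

20.6 m/s

f₁/f₂ = (v + v_s)/(v − v_s), so v_s = v · (f₁ − f₂)/(f₁ + f₂).
v_s = 334 × (1129 − 998)/(1129 + 998) = 334 × 131/2127 ≈ 20.6 m/s.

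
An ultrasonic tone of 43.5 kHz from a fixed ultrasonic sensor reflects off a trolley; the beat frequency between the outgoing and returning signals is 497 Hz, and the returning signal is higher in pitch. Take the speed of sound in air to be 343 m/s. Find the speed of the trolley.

Double Doppler shift off a moving reflector: f₂ = f₀ · (v + u)/(v − u) (u > 0 toward emitter).
Returning signal is higher, so f₂ = f₀ + Δf = 43500 + 497 = 43997 Hz.
Rearranging, u = v · (f₂ − f₀)/(f₂ + f₀) = 343 × 497/87497 ≈ 1.95 m/s.
So the trolley is moving at 1.95 m/s toward the emitter.

1.95 m/s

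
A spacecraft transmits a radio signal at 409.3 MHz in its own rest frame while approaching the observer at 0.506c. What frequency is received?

714.6 MHz

Relativistic Doppler for frequency: f' = f₀ · √((1 + β)/(1 − β)).
f' = 409.3 × √(1.5060/0.4940) = 409.3 × 1.74602 ≈ 714.6 MHz.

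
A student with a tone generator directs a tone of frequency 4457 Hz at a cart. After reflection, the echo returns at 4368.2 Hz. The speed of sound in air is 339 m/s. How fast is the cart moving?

Double Doppler shift off a moving reflector: f₂ = f₀ · (v + u)/(v − u) (u > 0 toward emitter).
Rearranging, u = v · (f₂ − f₀)/(f₂ + f₀) = 339 × -88.8/8825.2 ≈ -3.4 m/s.
So the cart is moving at 3.4 m/s away from the emitter.

3.4 m/s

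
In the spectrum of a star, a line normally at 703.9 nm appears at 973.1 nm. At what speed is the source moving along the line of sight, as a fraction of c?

0.313c

λ'/λ₀ = 1.3824 > 1 (redshift), so the source is receding.
λ'/λ₀ = √((1 + β)/(1 − β)) for a receding source ⇒ β = (r² − 1)/(r² + 1) with r = λ'/λ₀.
β = (1.9111 − 1)/(1.9111 + 1) ≈ 0.313.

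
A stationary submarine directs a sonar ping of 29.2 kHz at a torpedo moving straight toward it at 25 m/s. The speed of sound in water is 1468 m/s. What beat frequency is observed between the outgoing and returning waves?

1012 Hz

The torpedo first receives the wave as a moving observer: f₁ = f₀ · (v + u)/v = 29.2 × (1468 + 25)/1468 ≈ 29.697 kHz.
On reflection it acts as a source moving toward the stationary detector: f₂ = f₁ · v/(v − u) = 29.697 × 1468/1443 ≈ 30.212 kHz.
Equivalently f₂ = f₀ · (v + u)/(v − u).
Beat frequency (with f₀ = 29200 Hz): |f₂ − f₀| = 2u·f₀/(v − u) = 2 × 25 × 29200/1443 ≈ 1012 Hz.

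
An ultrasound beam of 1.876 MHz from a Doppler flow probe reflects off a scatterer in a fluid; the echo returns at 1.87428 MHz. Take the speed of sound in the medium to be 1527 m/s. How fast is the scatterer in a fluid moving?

0.70 m/s

Double Doppler shift off a moving reflector: f₂ = f₀ · (v + u)/(v − u) (u > 0 toward emitter).
Rearranging, u = v · (f₂ − f₀)/(f₂ + f₀) = 1527 × -0.00172/3.75028 ≈ -0.70 m/s.
So the scatterer in a fluid is moving at 0.70 m/s away from the emitter.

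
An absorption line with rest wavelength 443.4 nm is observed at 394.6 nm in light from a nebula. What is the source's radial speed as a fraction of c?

0.116

λ'/λ₀ = 0.8899 < 1 (blueshift), so the source is approaching.
λ'/λ₀ = √((1 − β)/(1 + β)) for an approaching source ⇒ β = (1 − r²)/(1 + r²) with r = λ'/λ₀.
β = (1 − 0.7920)/(1 + 0.7920) ≈ 0.116.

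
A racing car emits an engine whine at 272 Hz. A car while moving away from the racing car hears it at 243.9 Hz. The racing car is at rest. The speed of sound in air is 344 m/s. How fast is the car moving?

36 m/s

f' = f · (v − v_o)/v ⇒ v_o = v · |f'/f − 1|.
v_o = 344 × |243.9/272 − 1| = 344 × 0.1033 ≈ 36 m/s.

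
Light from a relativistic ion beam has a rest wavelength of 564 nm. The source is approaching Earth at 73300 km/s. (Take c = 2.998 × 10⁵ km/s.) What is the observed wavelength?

439.4 nm

β = v/c = 73300/299800 = 0.2445.
Relativistic Doppler for wavelength: λ' = λ₀ · √((1 − β)/(1 + β)).
λ' = 564 × √(0.7555/1.2445) = 564 × 0.77915 ≈ 439.4 nm.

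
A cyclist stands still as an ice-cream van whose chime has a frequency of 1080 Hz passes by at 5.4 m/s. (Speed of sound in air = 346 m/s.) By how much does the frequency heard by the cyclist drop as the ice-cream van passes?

Approaching: f₁ = f · v/(v − v_s) = 1080 × 346/340.6 ≈ 1097.1 Hz.
Receding: f₂ = f · v/(v + v_s) = 1080 × 346/351.4 ≈ 1063.4 Hz.
Drop: f₁ − f₂ = 2f·v·v_s/(v² − v_s²) = 2 × 1080 × 346 × 5.4/(346² − 5.4²) ≈ 33.7 Hz.

33.7 Hz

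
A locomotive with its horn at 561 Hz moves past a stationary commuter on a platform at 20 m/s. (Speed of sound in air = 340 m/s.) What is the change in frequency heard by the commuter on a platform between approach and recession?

Approaching: f₁ = f · v/(v − v_s) = 561 × 340/320 ≈ 596.1 Hz.
Receding: f₂ = f · v/(v + v_s) = 561 × 340/360 ≈ 529.8 Hz.
Drop: f₁ − f₂ = 2f·v·v_s/(v² − v_s²) = 2 × 561 × 340 × 20/(340² − 20²) ≈ 66.2 Hz.

66.2 Hz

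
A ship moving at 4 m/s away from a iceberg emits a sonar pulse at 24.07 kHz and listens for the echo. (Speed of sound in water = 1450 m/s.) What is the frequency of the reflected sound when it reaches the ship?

23.9 kHz

The iceberg receives the sound from a moving source: f₁ = f₀ · v/(v + v_e) = 24.07 × 1450/1454 ≈ 24.0 kHz.
On the return leg the ship is a moving observer: f₂ = f₁ · (v − v_e)/v = 24.0 × 1446/1450 ≈ 23.9 kHz.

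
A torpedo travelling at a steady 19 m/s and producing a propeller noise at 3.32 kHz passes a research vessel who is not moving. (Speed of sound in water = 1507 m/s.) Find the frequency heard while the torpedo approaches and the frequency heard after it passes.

Approaching: f₁ = f · v/(v − v_s) = 3.32 × 1507/1488 ≈ 3.36 kHz.
Receding: f₂ = f · v/(v + v_s) = 3.32 × 1507/1526 ≈ 3.28 kHz.

3.36 kHz approaching; 3.28 kHz receding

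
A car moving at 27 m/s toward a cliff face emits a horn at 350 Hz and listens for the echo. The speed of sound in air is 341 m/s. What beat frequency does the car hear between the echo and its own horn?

60 Hz

The cliff face receives the sound from a moving source: f₁ = f₀ · v/(v − v_e) = 350 × 341/314 ≈ 380.1 Hz.
On the return leg the car is a moving observer: f₂ = f₁ · (v + v_e)/v = 380.1 × 368/341 ≈ 410.2 Hz.
Beat against the emitted tone: |f₂ − f₀| = 2v_e·f₀/(v − v_e) = 2 × 27 × 350/314 ≈ 60 Hz.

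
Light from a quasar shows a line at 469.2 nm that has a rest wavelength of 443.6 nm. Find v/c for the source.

λ'/λ₀ = 1.0577 > 1 (redshift), so the source is receding.
λ'/λ₀ = √((1 + β)/(1 − β)) for a receding source ⇒ β = (r² − 1)/(r² + 1) with r = λ'/λ₀.
β = (1.1187 − 1)/(1.1187 + 1) ≈ 0.056.

0.056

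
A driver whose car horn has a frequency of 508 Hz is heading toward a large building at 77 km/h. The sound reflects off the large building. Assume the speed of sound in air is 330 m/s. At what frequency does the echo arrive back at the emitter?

578 Hz

77 km/h = 21.39 m/s.
The large building receives the sound from a moving source: f₁ = f₀ · v/(v − v_e) = 508 × 330/308.61 ≈ 543 Hz.
On the return leg the driver is a moving observer: f₂ = f₁ · (v + v_e)/v = 543 × 351.39/330 ≈ 578 Hz.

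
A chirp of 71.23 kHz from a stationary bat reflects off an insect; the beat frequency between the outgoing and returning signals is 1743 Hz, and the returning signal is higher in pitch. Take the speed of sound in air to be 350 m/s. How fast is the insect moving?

4.2 m/s

Double Doppler shift off a moving reflector: f₂ = f₀ · (v + u)/(v − u) (u > 0 toward emitter).
Returning signal is higher, so f₂ = f₀ + Δf = 71230 + 1743 = 72973 Hz.
Rearranging, u = v · (f₂ − f₀)/(f₂ + f₀) = 350 × 1743/144203 ≈ 4.2 m/s.
So the insect is moving at 4.2 m/s toward the emitter.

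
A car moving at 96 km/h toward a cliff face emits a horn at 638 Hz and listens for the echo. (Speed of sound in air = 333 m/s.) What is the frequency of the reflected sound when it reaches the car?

749 Hz

96 km/h = 26.67 m/s.
The cliff face receives the sound from a moving source: f₁ = f₀ · v/(v − v_e) = 638 × 333/306.33 ≈ 694 Hz.
On the return leg the car is a moving observer: f₂ = f₁ · (v + v_e)/v = 694 × 359.67/333 ≈ 749 Hz.
Equivalently f₂ = f₀ · (v + v_e)/(v − v_e).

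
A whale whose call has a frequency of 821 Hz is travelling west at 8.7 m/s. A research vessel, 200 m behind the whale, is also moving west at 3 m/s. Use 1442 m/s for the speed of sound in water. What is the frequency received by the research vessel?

The research vessel is behind, so the whale is moving away from it while the research vessel is moving toward the whale.
Both move, so f' = f · (v + v_o)/(v + v_s).
f' = 821 × (1442 + 3)/(1442 + 8.7) = 821 × 1445/1450.7 ≈ 818 Hz.

818 Hz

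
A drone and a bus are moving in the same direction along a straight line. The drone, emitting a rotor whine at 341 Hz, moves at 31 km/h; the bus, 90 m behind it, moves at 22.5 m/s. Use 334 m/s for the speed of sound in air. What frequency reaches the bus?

31 km/h = 8.611 m/s.
The bus is behind, so the drone is moving away from it while the bus is moving toward the drone.
General Doppler shift: f' = f · (v + v_o)/(v + v_s).
f' = 341 × (334 + 22.5)/(334 + 8.611) = 341 × 356.5/342.61 ≈ 355 Hz.

355 Hz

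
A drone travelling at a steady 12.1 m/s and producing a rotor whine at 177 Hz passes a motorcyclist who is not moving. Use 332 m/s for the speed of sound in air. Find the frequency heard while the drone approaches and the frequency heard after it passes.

184 Hz approaching; 171 Hz receding

Approaching: f₁ = f · v/(v − v_s) = 177 × 332/319.9 ≈ 184 Hz.
Receding: f₂ = f · v/(v + v_s) = 177 × 332/344.1 ≈ 171 Hz.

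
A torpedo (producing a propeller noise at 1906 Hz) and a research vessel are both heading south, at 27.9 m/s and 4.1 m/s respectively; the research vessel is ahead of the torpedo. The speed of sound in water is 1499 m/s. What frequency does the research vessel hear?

The research vessel is ahead, so the torpedo is moving toward it while the research vessel is moving away from the torpedo.
Both move, so f' = f · (v − v_o)/(v − v_s).
f' = 1906 × (1499 − 4.1)/(1499 − 27.9) = 1906 × 1494.9/1471.1 ≈ 1937 Hz.

1937 Hz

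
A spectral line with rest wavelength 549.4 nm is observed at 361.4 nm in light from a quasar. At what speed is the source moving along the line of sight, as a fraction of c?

λ'/λ₀ = 0.6578 < 1 (blueshift), so the source is approaching.
λ'/λ₀ = √((1 − β)/(1 + β)) for an approaching source ⇒ β = (1 − r²)/(1 + r²) with r = λ'/λ₀.
β = (1 − 0.4327)/(1 + 0.4327) ≈ 0.396.

0.396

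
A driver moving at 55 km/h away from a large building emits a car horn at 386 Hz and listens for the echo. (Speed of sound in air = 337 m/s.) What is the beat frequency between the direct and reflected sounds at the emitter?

33.5 Hz

55 km/h = 15.28 m/s.
The large building receives the sound from a moving source: f₁ = f₀ · v/(v + v_e) = 386 × 337/352.28 ≈ 369.3 Hz.
On the return leg the driver is a moving observer: f₂ = f₁ · (v − v_e)/v = 369.3 × 321.72/337 ≈ 352.5 Hz.
Equivalently f₂ = f₀ · (v − v_e)/(v + v_e).
Beat against the emitted tone: |f₂ − f₀| = 2v_e·f₀/(v + v_e) = 2 × 15.28 × 386/352.28 ≈ 33.5 Hz.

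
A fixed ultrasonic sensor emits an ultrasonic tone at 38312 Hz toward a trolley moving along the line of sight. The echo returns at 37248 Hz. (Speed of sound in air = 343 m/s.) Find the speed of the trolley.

4.8 m/s

Double Doppler shift off a moving reflector: f₂ = f₀ · (v + u)/(v − u) (u > 0 toward emitter).
Rearranging, u = v · (f₂ − f₀)/(f₂ + f₀) = 343 × -1064/75560 ≈ -4.8 m/s.
So the trolley is moving at 4.8 m/s away from the emitter.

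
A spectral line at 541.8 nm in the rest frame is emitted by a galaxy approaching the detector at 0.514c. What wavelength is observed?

Relativistic Doppler for wavelength: λ' = λ₀ · √((1 − β)/(1 + β)).
λ' = 541.8 × √(0.4860/1.5140) = 541.8 × 0.56657 ≈ 307.0 nm.

307.0 nm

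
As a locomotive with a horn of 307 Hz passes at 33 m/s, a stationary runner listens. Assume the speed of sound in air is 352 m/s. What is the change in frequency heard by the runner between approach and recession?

58.1 Hz

Approaching: f₁ = f · v/(v − v_s) = 307 × 352/319 ≈ 338.8 Hz.
Receding: f₂ = f · v/(v + v_s) = 307 × 352/385 ≈ 280.7 Hz.
Drop: f₁ − f₂ = 2f·v·v_s/(v² − v_s²) = 2 × 307 × 352 × 33/(352² − 33²) ≈ 58.1 Hz.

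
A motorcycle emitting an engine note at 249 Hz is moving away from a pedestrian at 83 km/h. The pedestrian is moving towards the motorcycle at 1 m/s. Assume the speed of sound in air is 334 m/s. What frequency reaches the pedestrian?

234 Hz

83 km/h = 23.06 m/s.
With source receding and observer approaching, f' = f · (v + v_o)/(v + v_s).
f' = 249 × (334 + 1)/(334 + 23.06) = 249 × 335/357.06 ≈ 234 Hz.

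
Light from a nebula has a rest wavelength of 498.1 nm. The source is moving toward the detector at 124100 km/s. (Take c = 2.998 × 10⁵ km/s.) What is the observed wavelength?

β = v/c = 124100/299800 = 0.4139.
Relativistic Doppler for wavelength: λ' = λ₀ · √((1 − β)/(1 + β)).
λ' = 498.1 × √(0.5861/1.4139) = 498.1 × 0.64380 ≈ 320.7 nm.

320.7 nm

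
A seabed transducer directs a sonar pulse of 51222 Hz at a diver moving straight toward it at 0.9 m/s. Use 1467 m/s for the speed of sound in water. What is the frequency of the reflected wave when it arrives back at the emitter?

51285 Hz

The diver first receives the wave as a moving observer: f₁ = f₀ · (v + u)/v = 51222 × (1467 + 0.9)/1467 ≈ 51253 Hz.
On reflection it acts as a source moving toward the stationary detector: f₂ = f₁ · v/(v − u) = 51253 × 1467/1466.1 ≈ 51285 Hz.
Equivalently f₂ = f₀ · (v + u)/(v − u).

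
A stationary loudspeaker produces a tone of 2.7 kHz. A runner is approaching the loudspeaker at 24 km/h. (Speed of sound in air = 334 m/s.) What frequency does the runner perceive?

24 km/h = 6.667 m/s.
Moving observer, stationary source: f' = f · (v + v_o)/v.
f' = 2.7 × (334 + 6.667)/334 = 2.7 × 340.67/334 ≈ 2.75 kHz.

2.75 kHz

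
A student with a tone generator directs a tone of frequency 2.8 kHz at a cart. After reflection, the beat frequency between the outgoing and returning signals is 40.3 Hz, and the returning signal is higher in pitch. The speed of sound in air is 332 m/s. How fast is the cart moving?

2.37 m/s

Double Doppler shift off a moving reflector: f₂ = f₀ · (v + u)/(v − u) (u > 0 toward emitter).
Returning signal is higher, so f₂ = f₀ + Δf = 2800 + 40.3 = 2840.3 Hz.
Rearranging, u = v · (f₂ − f₀)/(f₂ + f₀) = 332 × 40.3/5640.3 ≈ 2.37 m/s.
So the cart is moving at 2.37 m/s toward the emitter.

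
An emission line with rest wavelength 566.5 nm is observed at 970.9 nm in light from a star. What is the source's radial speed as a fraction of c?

0.492

λ'/λ₀ = 1.7139 > 1 (redshift), so the source is receding.
λ'/λ₀ = √((1 + β)/(1 − β)) for a receding source ⇒ β = (r² − 1)/(r² + 1) with r = λ'/λ₀.
β = (2.9373 − 1)/(2.9373 + 1) ≈ 0.492.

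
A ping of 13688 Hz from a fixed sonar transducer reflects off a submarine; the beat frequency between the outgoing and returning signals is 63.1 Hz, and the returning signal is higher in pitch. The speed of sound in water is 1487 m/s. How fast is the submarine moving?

3.4 m/s

Double Doppler shift off a moving reflector: f₂ = f₀ · (v + u)/(v − u) (u > 0 toward emitter).
Returning signal is higher, so f₂ = f₀ + Δf = 13688 + 63.1 = 13751.1 Hz.
Rearranging, u = v · (f₂ − f₀)/(f₂ + f₀) = 1487 × 63.1/27439.1 ≈ 3.4 m/s.
So the submarine is moving at 3.4 m/s toward the emitter.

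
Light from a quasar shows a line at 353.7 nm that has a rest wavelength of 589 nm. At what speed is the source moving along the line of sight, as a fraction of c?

λ'/λ₀ = 0.6005 < 1 (blueshift), so the source is approaching.
λ'/λ₀ = √((1 − β)/(1 + β)) for an approaching source ⇒ β = (1 − r²)/(1 + r²) with r = λ'/λ₀.
β = (1 − 0.3606)/(1 + 0.3606) ≈ 0.470.

0.470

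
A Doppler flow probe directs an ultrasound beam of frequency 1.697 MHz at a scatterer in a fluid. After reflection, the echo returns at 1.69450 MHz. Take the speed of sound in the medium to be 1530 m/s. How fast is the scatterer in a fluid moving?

1.13 m/s

Double Doppler shift off a moving reflector: f₂ = f₀ · (v + u)/(v − u) (u > 0 toward emitter).
Rearranging, u = v · (f₂ − f₀)/(f₂ + f₀) = 1530 × -0.00250/3.39150 ≈ -1.13 m/s.
So the scatterer in a fluid is moving at 1.13 m/s away from the emitter.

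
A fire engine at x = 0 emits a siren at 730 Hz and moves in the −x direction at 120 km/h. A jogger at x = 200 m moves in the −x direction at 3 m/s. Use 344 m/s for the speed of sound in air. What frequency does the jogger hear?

671 Hz

120 km/h = 33.33 m/s.
The observer lies on the +x side, so the source is heading away from the observer and the observer is heading toward the source.
Both move, so f' = f · (v + v_o)/(v + v_s).
f' = 730 × (344 + 3)/(344 + 33.33) = 730 × 347/377.33 ≈ 671 Hz.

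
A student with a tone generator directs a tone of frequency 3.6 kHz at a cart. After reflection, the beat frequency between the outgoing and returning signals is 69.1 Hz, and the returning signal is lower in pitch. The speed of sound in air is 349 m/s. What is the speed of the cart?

3.4 m/s

Double Doppler shift off a moving reflector: f₂ = f₀ · (v + u)/(v − u) (u > 0 toward emitter).
Returning signal is lower, so f₂ = f₀ − Δf = 3600 − 69.1 = 3530.9 Hz.
Rearranging, u = v · (f₂ − f₀)/(f₂ + f₀) = 349 × -69.1/7130.9 ≈ -3.4 m/s.
So the cart is moving at 3.4 m/s away from the emitter.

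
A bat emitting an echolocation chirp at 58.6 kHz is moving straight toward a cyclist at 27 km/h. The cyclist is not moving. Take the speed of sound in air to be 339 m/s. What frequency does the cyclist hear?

59.9 kHz

27 km/h = 7.5 m/s.
With the source moving toward a stationary observer, f' = f · v/(v − v_s).
f' = 58.6 × 339/(339 − 7.5) = 58.6 × 339/331.5 ≈ 59.9 kHz.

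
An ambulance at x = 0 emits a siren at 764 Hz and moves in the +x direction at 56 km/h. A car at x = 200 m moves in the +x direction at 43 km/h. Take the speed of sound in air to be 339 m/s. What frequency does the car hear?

56 km/h = 15.56 m/s; 43 km/h = 11.94 m/s.
The observer lies on the +x side, so the source is heading toward the observer and the observer is heading away from the source.
General Doppler shift: f' = f · (v − v_o)/(v − v_s).
f' = 764 × (339 − 11.94)/(339 − 15.56) = 764 × 327.06/323.44 ≈ 773 Hz.

773 Hz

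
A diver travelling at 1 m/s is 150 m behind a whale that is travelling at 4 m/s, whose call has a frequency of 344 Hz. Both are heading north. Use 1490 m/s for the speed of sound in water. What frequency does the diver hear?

The diver is behind, so the whale is moving away from it while the diver is moving toward the whale.
General Doppler shift: f' = f · (v + v_o)/(v + v_s).
f' = 344 × (1490 + 1)/(1490 + 4) = 344 × 1491/1494 ≈ 343 Hz.

343 Hz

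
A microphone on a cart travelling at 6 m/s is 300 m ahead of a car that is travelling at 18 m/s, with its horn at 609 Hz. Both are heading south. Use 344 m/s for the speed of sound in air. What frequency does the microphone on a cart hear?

The microphone on a cart is ahead, so the car is moving toward it while the microphone on a cart is moving away from the car.
Both move, so f' = f · (v − v_o)/(v − v_s).
f' = 609 × (344 − 6)/(344 − 18) = 609 × 338/326 ≈ 631 Hz.

631 Hz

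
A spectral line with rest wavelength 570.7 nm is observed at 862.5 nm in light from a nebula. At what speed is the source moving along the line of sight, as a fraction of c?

λ'/λ₀ = 1.5113 > 1 (redshift), so the source is receding.
λ'/λ₀ = √((1 + β)/(1 − β)) for a receding source ⇒ β = (r² − 1)/(r² + 1) with r = λ'/λ₀.
β = (2.2840 − 1)/(2.2840 + 1) ≈ 0.391.

0.391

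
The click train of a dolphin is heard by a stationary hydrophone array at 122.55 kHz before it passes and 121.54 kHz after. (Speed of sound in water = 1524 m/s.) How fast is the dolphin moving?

f₁/f₂ = (v + v_s)/(v − v_s), so v_s = v · (f₁ − f₂)/(f₁ + f₂).
v_s = 1524 × (122.55 − 121.54)/(122.55 + 121.54) = 1524 × 1.01/244.09 ≈ 6.3 m/s.

6.3 m/s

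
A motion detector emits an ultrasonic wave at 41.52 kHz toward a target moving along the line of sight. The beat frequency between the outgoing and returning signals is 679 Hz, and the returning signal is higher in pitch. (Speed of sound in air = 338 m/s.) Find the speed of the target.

2.74 m/s

Double Doppler shift off a moving reflector: f₂ = f₀ · (v + u)/(v − u) (u > 0 toward emitter).
Returning signal is higher, so f₂ = f₀ + Δf = 41520 + 679 = 42199 Hz.
Rearranging, u = v · (f₂ − f₀)/(f₂ + f₀) = 338 × 679/83719 ≈ 2.74 m/s.
So the target is moving at 2.74 m/s toward the emitter.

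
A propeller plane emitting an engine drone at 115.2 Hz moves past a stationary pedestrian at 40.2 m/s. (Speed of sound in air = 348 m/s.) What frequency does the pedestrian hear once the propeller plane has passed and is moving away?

Receding: f₂ = f · v/(v + v_s) = 115.2 × 348/388.2 ≈ 103 Hz.

103 Hz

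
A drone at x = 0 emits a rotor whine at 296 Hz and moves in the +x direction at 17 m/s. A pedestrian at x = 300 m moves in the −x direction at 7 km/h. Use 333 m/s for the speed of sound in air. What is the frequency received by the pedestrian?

7 km/h = 1.944 m/s.
The observer lies on the +x side, so the source is heading toward the observer and the observer is heading toward the source.
Both move, so f' = f · (v + v_o)/(v − v_s).
f' = 296 × (333 + 1.944)/(333 − 17) = 296 × 334.94/316 ≈ 314 Hz.

314 Hz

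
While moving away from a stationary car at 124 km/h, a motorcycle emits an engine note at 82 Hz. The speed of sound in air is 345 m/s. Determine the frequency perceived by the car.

75 Hz

124 km/h = 34.44 m/s.
Only the source moves, away from the listener, so f' = f · v/(v + v_s).
f' = 82 × 345/(345 + 34.44) = 82 × 345/379.4 ≈ 75 Hz.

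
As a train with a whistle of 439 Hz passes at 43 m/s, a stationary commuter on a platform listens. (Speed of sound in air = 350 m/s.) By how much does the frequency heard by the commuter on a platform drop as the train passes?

110 Hz

Approaching: f₁ = f · v/(v − v_s) = 439 × 350/307 ≈ 500 Hz.
Receding: f₂ = f · v/(v + v_s) = 439 × 350/393 ≈ 391 Hz.
Drop: f₁ − f₂ = 2f·v·v_s/(v² − v_s²) = 2 × 439 × 350 × 43/(350² − 43²) ≈ 110 Hz.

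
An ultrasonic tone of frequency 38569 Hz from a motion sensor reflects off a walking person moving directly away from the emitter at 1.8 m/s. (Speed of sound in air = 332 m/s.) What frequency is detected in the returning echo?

38153 Hz

The walking person first receives the wave as a moving observer: f₁ = f₀ · (v − u)/v = 38569 × (332 − 1.8)/332 ≈ 38360 Hz.
The reflection then acts as a moving source: f₂ = f₁ · v/(v + u) ≈ 38153 Hz.
Equivalently f₂ = f₀ · (v − u)/(v + u).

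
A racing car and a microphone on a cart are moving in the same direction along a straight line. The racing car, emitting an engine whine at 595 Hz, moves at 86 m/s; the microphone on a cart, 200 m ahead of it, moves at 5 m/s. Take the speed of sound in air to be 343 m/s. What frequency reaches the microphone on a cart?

The microphone on a cart is ahead, so the racing car is moving toward it while the microphone on a cart is moving away from the racing car.
Both move, so f' = f · (v − v_o)/(v − v_s).
f' = 595 × (343 − 5)/(343 − 86) = 595 × 338/257 ≈ 783 Hz.

783 Hz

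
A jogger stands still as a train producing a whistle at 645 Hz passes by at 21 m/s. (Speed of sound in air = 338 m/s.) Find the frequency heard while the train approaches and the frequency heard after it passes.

Approaching: f₁ = f · v/(v − v_s) = 645 × 338/317 ≈ 688 Hz.
Receding: f₂ = f · v/(v + v_s) = 645 × 338/359 ≈ 607 Hz.

688 Hz approaching; 607 Hz receding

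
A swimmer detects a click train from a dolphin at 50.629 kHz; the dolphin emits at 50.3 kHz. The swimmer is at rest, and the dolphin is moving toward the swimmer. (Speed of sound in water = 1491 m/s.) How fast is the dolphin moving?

9.7 m/s

f' = f · v/(v − v_s) ⇒ v_s = v · |1 − f/f'|.
v_s = 1491 × |1 − 50.3/50.629| = 1491 × 0.006498 ≈ 9.7 m/s.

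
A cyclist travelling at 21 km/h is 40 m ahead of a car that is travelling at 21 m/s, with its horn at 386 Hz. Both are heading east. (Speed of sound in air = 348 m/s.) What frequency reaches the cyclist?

21 km/h = 5.833 m/s.
The cyclist is ahead, so the car is moving toward it while the cyclist is moving away from the car.
General Doppler shift: f' = f · (v − v_o)/(v − v_s).
f' = 386 × (348 − 5.833)/(348 − 21) = 386 × 342.17/327 ≈ 404 Hz.

404 Hz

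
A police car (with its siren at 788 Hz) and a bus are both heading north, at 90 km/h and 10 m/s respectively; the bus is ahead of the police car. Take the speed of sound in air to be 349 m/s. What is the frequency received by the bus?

90 km/h = 25 m/s.
The bus is ahead, so the police car is moving toward it while the bus is moving away from the police car.
General Doppler shift: f' = f · (v − v_o)/(v − v_s).
f' = 788 × (349 − 10)/(349 − 25) = 788 × 339/324 ≈ 824 Hz.

824 Hz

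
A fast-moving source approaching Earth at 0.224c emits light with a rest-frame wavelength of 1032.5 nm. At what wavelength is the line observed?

822.1 nm

Relativistic Doppler for wavelength: λ' = λ₀ · √((1 − β)/(1 + β)).
λ' = 1032.5 × √(0.7760/1.2240) = 1032.5 × 0.79623 ≈ 822.1 nm.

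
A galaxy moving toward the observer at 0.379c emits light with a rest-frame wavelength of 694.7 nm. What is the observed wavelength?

466.2 nm

Relativistic Doppler for wavelength: λ' = λ₀ · √((1 − β)/(1 + β)).
λ' = 694.7 × √(0.6210/1.3790) = 694.7 × 0.67106 ≈ 466.2 nm.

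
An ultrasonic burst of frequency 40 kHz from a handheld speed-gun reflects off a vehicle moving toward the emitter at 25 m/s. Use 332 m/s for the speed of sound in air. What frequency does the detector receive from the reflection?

46.5 kHz

At the vehicle (a moving observer), f₁ = f₀ · (v + u)/v = 40 × 357/332 ≈ 43.0 kHz.
On reflection it acts as a source moving toward the stationary detector: f₂ = f₁ · v/(v − u) = 43.0 × 332/307 ≈ 46.5 kHz.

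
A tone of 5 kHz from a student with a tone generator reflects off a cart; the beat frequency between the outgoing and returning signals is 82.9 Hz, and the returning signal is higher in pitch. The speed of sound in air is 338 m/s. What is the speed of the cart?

2.78 m/s

Double Doppler shift off a moving reflector: f₂ = f₀ · (v + u)/(v − u) (u > 0 toward emitter).
Returning signal is higher, so f₂ = f₀ + Δf = 5000 + 82.9 = 5082.9 Hz.
Rearranging, u = v · (f₂ − f₀)/(f₂ + f₀) = 338 × 82.9/10082.9 ≈ 2.78 m/s.
So the cart is moving at 2.78 m/s toward the emitter.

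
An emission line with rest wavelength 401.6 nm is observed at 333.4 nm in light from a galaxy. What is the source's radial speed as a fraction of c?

0.184

λ'/λ₀ = 0.8302 < 1 (blueshift), so the source is approaching.
λ'/λ₀ = √((1 − β)/(1 + β)) for an approaching source ⇒ β = (1 − r²)/(1 + r²) with r = λ'/λ₀.
β = (1 − 0.6892)/(1 + 0.6892) ≈ 0.184.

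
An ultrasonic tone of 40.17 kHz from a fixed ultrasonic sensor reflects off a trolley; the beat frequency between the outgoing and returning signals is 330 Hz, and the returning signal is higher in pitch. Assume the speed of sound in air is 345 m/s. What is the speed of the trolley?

Double Doppler shift off a moving reflector: f₂ = f₀ · (v + u)/(v − u) (u > 0 toward emitter).
Returning signal is higher, so f₂ = f₀ + Δf = 40170 + 330 = 40500 Hz.
Rearranging, u = v · (f₂ − f₀)/(f₂ + f₀) = 345 × 330/80670 ≈ 1.41 m/s.
So the trolley is moving at 1.41 m/s toward the emitter.

1.41 m/s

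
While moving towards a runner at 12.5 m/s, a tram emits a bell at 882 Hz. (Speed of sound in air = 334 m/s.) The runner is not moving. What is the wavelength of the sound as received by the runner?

36.5 cm

Only the source moves, toward the listener, so f' = f · v/(v − v_s).
f' = 882 × 334/(334 − 12.5) ≈ 916 Hz.
λ' = v/f' = 334/916.292 ≈ 36.5 cm.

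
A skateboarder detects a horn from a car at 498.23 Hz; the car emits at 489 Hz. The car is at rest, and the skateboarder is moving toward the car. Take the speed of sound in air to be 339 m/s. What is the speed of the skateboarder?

6.4 m/s

f' = f · (v + v_o)/v ⇒ v_o = v · |f'/f − 1|.
v_o = 339 × |498.23/489 − 1| = 339 × 0.01888 ≈ 6.4 m/s.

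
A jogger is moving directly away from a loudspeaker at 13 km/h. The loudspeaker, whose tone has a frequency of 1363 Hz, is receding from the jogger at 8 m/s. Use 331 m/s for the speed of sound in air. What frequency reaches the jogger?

1316 Hz

13 km/h = 3.611 m/s.
Both move, so f' = f · (v − v_o)/(v + v_s).
f' = 1363 × (331 − 3.611)/(331 + 8) = 1363 × 327.39/339 ≈ 1316 Hz.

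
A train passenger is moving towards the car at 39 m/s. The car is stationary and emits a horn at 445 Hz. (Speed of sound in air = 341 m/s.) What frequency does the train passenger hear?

Moving observer, stationary source: f' = f · (v + v_o)/v.
f' = 445 × (341 + 39)/341 = 445 × 380/341 ≈ 496 Hz.

496 Hz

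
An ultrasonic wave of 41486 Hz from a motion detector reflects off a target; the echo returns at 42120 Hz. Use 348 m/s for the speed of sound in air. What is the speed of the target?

2.64 m/s

Double Doppler shift off a moving reflector: f₂ = f₀ · (v + u)/(v − u) (u > 0 toward emitter).
Rearranging, u = v · (f₂ − f₀)/(f₂ + f₀) = 348 × 634/83606 ≈ 2.64 m/s.
So the target is moving at 2.64 m/s toward the emitter.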